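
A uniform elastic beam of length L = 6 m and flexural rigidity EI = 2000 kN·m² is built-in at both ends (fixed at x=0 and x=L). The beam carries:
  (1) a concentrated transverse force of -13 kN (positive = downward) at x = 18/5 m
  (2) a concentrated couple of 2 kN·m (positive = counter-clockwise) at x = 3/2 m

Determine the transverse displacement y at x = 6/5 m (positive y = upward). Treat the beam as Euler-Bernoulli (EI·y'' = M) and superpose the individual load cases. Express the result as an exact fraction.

Load 1 — point force P=-13 kN at a=18/5 m (b=L-a=12/5):
  y_1 = -Pb²x²(3aL-(3a+b)x)/(6L³EI)  [x≤a] = -(-13)·(12/5)²·(6/5)²·(3·(18/5)·6-(3·(18/5)+(12/5))·(6/5))/(6·6³·2000) = 3978/1953125 m
Load 2 — applied couple M₀=2 kN·m at a=3/2 m (b=L-a=9/2):
  y_2 = (R_Ax³/6 - M_Ax²/2)/EI  [x≤a] with R_A=3/8, M_A=-3/8 = ((3/8)·(6/5)³/6 - (-3/8)·(6/5)²/2)/2000 = 189/1000000 m
Superposition: y = Σ y_i = 278217/125000000 m ≈ 0.002226 m

y(6/5) = 278217/125000000 m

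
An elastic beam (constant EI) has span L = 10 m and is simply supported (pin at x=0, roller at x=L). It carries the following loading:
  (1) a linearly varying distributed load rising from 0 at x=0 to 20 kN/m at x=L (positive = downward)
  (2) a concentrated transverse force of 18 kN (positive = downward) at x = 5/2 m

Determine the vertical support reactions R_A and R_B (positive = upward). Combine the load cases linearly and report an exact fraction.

R_A = 281/6 kN, R_B = 427/6 kN

Load 1 — triangular load w₀=20 kN/m (0→w₀ over full span):
  R_A = w₀L/6 = 20·10/6 = 100/3 kN
  R_B = w₀L/3 = 20·10/3 = 200/3 kN
Load 2 — point force P=18 kN at a=5/2 m (b=L-a=15/2):
  R_A = Pb/L = 18·(15/2)/10 = 27/2 kN
  R_B = Pa/L = 18·(5/2)/10 = 9/2 kN
Superposition: R_A = 281/6 kN, R_B = 427/6 kN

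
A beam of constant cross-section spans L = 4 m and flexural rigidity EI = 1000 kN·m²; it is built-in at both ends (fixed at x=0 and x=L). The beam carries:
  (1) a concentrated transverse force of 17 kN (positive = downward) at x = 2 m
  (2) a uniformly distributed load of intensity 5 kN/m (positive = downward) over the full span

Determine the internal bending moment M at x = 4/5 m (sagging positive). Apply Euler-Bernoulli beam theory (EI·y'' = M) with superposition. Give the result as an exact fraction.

Load 1 — point force P=17 kN at a=2 m (b=L-a=2):
  M_1 = Pb²(3a+b)x/L³ - Pab²/L²  [x≤a] = 17·2²·(3·2+2)·(4/5)/4³ - 17·2·2²/4² = -17/10 kN·m
Load 2 — uniform load w=5 kN/m over full span:
  M_2 = wLx/2 - wL²/12 - wx²/2 = 5·4·(4/5)/2 - 5·4²/12 - 5·(4/5)²/2 = -4/15 kN·m
Superposition: M = Σ M_i = -59/30 kN·m ≈ -1.966667 kN·m

M(4/5) = -59/30 kN·m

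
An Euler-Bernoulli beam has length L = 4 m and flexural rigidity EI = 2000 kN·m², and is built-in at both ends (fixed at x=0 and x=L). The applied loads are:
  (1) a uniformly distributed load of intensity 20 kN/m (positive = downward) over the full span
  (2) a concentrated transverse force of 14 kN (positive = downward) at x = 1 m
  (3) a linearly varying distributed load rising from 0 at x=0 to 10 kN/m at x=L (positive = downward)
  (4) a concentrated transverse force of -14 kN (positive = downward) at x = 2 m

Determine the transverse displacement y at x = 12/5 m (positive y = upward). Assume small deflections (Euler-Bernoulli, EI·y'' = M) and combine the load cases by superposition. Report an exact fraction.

Load 1 — uniform load w=20 kN/m over full span:
  y_1 = -wx²(L-x)²/(24EI) = -20·(12/5)²·(4-(12/5))²/(24·2000) = -96/15625 m
Load 2 — point force P=14 kN at a=1 m (b=L-a=3):
  y_2 = -Pa²(L-x)²(3bL-(3b+a)(L-x))/(6L³EI)  [x>a] = -14·1²·(4-(12/5))²·(3·3·4-(3·3+1)·(4-(12/5)))/(6·4³·2000) = -7/7500 m
Load 3 — triangular load w₀=10 kN/m (0→w₀ over full span):
  y_3 = -w₀x²(L-x)²(x+2L)/(120LEI) = -10·(12/5)²·(4-(12/5))²·((12/5)+2·4)/(120·4·2000) = -624/390625 m
Load 4 — point force P=-14 kN at a=2 m (b=L-a=2):
  y_4 = -Pa²(L-x)²(3bL-(3b+a)(L-x))/(6L³EI)  [x>a] = -(-14)·2²·(4-(12/5))²·(3·2·4-(3·2+2)·(4-(12/5)))/(6·4³·2000) = 98/46875 m
Superposition: y = Σ y_i = -30863/4687500 m ≈ -0.006584 m

y(12/5) = -30863/4687500 m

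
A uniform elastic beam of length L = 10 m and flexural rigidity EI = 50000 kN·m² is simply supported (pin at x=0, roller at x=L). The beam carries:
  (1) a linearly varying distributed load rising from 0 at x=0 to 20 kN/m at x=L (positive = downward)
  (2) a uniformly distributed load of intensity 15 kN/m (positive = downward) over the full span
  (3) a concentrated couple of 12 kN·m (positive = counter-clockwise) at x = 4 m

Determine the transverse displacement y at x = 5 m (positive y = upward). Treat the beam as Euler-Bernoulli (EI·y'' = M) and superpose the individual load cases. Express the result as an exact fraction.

Load 1 — triangular load w₀=20 kN/m (0→w₀ over full span):
  y_1 = -w₀x(7L⁴-10L²x²+3x⁴)/(360LEI) = -20·5·(7·10⁴-10·10²·5²+3·5⁴)/(360·10·50000) = -5/192 m
Load 2 — uniform load w=15 kN/m over full span:
  y_2 = -wx(L³-2Lx²+x³)/(24EI) = -15·5·(10³-2·10·5²+5³)/(24·50000) = -5/128 m
Load 3 — applied couple M₀=12 kN·m at a=4 m (b=L-a=6):
  y_3 = (M₀x³/(6L)-M₀(x-a)²/2+C₁x)/EI  [x>a] with C₁=M₀(3b²-L²)/(6L)=8/5 = (12·5³/(6·10)-12·(5-4)²/2+(8/5)·5)/50000 = 27/50000 m
Superposition: y = Σ y_i = -77477/1200000 m ≈ -0.064564 m

y(5) = -77477/1200000 m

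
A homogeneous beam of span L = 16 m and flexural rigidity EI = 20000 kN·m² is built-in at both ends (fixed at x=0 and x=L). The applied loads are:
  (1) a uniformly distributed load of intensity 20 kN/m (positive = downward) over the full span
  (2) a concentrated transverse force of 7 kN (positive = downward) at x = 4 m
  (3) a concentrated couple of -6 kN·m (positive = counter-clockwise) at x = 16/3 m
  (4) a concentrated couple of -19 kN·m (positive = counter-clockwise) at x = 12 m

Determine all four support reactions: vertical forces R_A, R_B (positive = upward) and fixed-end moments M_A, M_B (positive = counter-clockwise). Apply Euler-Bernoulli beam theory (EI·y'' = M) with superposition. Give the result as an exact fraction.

R_A = 21001/128 kN, M_A = 20951/48 kN·m, R_B = 20855/128 kN, M_B = -20657/48 kN·m

Load 1 — uniform load w=20 kN/m over full span:
  R_A = wL/2 = 20·16/2 = 160 kN
  M_A = wL²/12 = 20·16²/12 = 1280/3 kN·m
  R_B = wL/2 = 20·16/2 = 160 kN
  M_B = -wL²/12 = -20·16²/12 = -1280/3 kN·m
Load 2 — point force P=7 kN at a=4 m (b=L-a=12):
  R_A = Pb²(3a+b)/L³ = 7·12²·(3·4+12)/16³ = 189/32 kN
  M_A = Pab²/L² = 7·4·12²/16² = 63/4 kN·m
  R_B = Pa²(a+3b)/L³ = 7·4²·(4+3·12)/16³ = 35/32 kN
  M_B = -Pa²b/L² = -7·4²·12/16² = -21/4 kN·m
Load 3 — applied couple M₀=-6 kN·m at a=16/3 m (b=L-a=32/3):
  R_A = 6M₀ab/L³ = 6·(-6)·(16/3)·(32/3)/16³ = -1/2 kN
  M_A = M₀b(2a-b)/L² = (-6)·(32/3)·(2·(16/3)-(32/3))/16² = 0 kN·m
  R_B = -6M₀ab/L³ = -6·(-6)·(16/3)·(32/3)/16³ = 1/2 kN
  M_B = M₀a(2b-a)/L² = (-6)·(16/3)·(2·(32/3)-(16/3))/16² = -2 kN·m
Load 4 — applied couple M₀=-19 kN·m at a=12 m (b=L-a=4):
  R_A = 6M₀ab/L³ = 6·(-19)·12·4/16³ = -171/128 kN
  M_A = M₀b(2a-b)/L² = (-19)·4·(2·12-4)/16² = -95/16 kN·m
  R_B = -6M₀ab/L³ = -6·(-19)·12·4/16³ = 171/128 kN
  M_B = M₀a(2b-a)/L² = (-19)·12·(2·4-12)/16² = 57/16 kN·m
Superposition: R_A = 21001/128 kN, M_A = 20951/48 kN·m, R_B = 20855/128 kN, M_B = -20657/48 kN·m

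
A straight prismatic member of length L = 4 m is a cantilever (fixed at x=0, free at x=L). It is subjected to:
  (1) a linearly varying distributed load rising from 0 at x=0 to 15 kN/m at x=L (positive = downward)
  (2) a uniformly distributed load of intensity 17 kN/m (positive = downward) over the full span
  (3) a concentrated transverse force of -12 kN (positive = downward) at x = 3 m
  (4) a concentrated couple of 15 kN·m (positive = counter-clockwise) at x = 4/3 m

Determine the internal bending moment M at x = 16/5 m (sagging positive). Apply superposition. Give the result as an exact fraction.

M(16/5) = -248/25 kN·m

Load 1 — triangular load w₀=15 kN/m (0→w₀ over full span):
  M_1 = w₀Lx/2 - w₀L²/3 - w₀x³/(6L) = 15·4·(16/5)/2 - 15·4²/3 - 15·(16/5)³/(6·4) = -112/25 kN·m
Load 2 — uniform load w=17 kN/m over full span:
  M_2 = -w(L-x)²/2 = -17·(4-(16/5))²/2 = -136/25 kN·m
Load 3 — point force P=-12 kN at a=3 m (b=L-a=1):
  M_3 = 0  [x>a] = 0 kN·m
Load 4 — applied couple M₀=15 kN·m at a=4/3 m (b=L-a=8/3):
  M_4 = 0  [x>a] = 0 kN·m
Superposition: M = Σ M_i = -248/25 kN·m ≈ -9.920000 kN·m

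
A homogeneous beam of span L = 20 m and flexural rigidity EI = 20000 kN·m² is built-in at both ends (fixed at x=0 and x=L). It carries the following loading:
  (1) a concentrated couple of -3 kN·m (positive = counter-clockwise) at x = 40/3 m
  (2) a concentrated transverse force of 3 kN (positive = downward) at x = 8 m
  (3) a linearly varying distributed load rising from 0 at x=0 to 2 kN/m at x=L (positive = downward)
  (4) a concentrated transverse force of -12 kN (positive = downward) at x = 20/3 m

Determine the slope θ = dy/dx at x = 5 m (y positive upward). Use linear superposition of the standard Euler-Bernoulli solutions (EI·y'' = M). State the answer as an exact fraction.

Load 1 — applied couple M₀=-3 kN·m at a=40/3 m (b=L-a=20/3):
  θ_1 = (R_Ax²/2 - M_Ax)/EI  [x≤a] with R_A=-1/5, M_A=-1 = ((-1/5)·5²/2 - (-1)·5)/20000 = 1/8000 rad
Load 2 — point force P=3 kN at a=8 m (b=L-a=12):
  θ_2 = -Pb²x(2aL-(3a+b)x)/(2L³EI)  [x≤a] = -3·12²·5·(2·8·20-(3·8+12)·5)/(2·20³·20000) = -189/200000 rad
Load 3 — triangular load w₀=2 kN/m (0→w₀ over full span):
  θ_3 = -w₀(2x(L-x)(L-2x)(x+2L)+x²(L-x)²)/(120LEI) = -2·(2·5·(20-5)·(20-2·5)·(5+2·20)+5²·(20-5)²)/(120·20·20000) = -39/12800 rad
Load 4 — point force P=-12 kN at a=20/3 m (b=L-a=40/3):
  θ_4 = -Pb²x(2aL-(3a+b)x)/(2L³EI)  [x≤a] = -(-12)·(40/3)²·5·(2·(20/3)·20-(3·(20/3)+(40/3))·5)/(2·20³·20000) = 1/300 rad
Superposition: θ = Σ θ_i = -2561/4800000 rad ≈ -0.000534 rad

θ(5) = -2561/4800000 rad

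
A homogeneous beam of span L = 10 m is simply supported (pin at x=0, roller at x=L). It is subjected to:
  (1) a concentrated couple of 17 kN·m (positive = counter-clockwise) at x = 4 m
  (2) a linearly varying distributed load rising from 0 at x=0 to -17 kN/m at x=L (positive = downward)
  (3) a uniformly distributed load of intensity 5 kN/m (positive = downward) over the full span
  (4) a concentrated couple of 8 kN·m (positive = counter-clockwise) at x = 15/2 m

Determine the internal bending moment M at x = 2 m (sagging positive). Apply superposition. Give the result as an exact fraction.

M(2) = -47/5 kN·m

Load 1 — applied couple M₀=17 kN·m at a=4 m (b=L-a=6):
  M_1 = M₀x/L  [x≤a] = 17·2/10 = 17/5 kN·m
Load 2 — triangular load w₀=-17 kN/m (0→w₀ over full span):
  M_2 = w₀Lx/6 - w₀x³/(6L) = (-17)·10·2/6 - (-17)·2³/(6·10) = -272/5 kN·m
Load 3 — uniform load w=5 kN/m over full span:
  M_3 = wx(L-x)/2 = 5·2·(10-2)/2 = 40 kN·m
Load 4 — applied couple M₀=8 kN·m at a=15/2 m (b=L-a=5/2):
  M_4 = M₀x/L  [x≤a] = 8·2/10 = 8/5 kN·m
Superposition: M = Σ M_i = -47/5 kN·m ≈ -9.400000 kN·m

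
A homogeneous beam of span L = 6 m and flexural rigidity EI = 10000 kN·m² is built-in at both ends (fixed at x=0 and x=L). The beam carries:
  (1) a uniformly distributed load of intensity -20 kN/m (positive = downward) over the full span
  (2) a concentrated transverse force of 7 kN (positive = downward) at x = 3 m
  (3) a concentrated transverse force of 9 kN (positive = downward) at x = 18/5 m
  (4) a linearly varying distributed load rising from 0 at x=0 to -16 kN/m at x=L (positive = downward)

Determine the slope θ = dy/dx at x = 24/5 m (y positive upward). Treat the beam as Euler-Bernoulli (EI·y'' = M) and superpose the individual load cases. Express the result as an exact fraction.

Load 1 — uniform load w=-20 kN/m over full span:
  θ_1 = -wx(L-x)(L-2x)/(12EI) = -(-20)·(24/5)·(6-(24/5))·(6-2·(24/5))/(12·10000) = -54/15625 rad
Load 2 — point force P=7 kN at a=3 m (b=L-a=3):
  θ_2 = Pa²(L-x)(2bL-(3b+a)(L-x))/(2L³EI)  [x>a] = 7·3²·(6-(24/5))·(2·3·6-(3·3+3)·(6-(24/5)))/(2·6³·10000) = 189/500000 rad
Load 3 — point force P=9 kN at a=18/5 m (b=L-a=12/5):
  θ_3 = Pa²(L-x)(2bL-(3b+a)(L-x))/(2L³EI)  [x>a] = 9·(18/5)²·(6-(24/5))·(2·(12/5)·6-(3·(12/5)+(18/5))·(6-(24/5)))/(2·6³·10000) = 8019/15625000 rad
Load 4 — triangular load w₀=-16 kN/m (0→w₀ over full span):
  θ_4 = -w₀(2x(L-x)(L-2x)(x+2L)+x²(L-x)²)/(120LEI) = -(-16)·(2·(24/5)·(6-(24/5))·(6-2·(24/5))·((24/5)+2·6)+(24/5)²·(6-(24/5))²)/(120·6·10000) = -576/390625 rad
Superposition: θ = Σ θ_i = -252459/62500000 rad ≈ -0.004039 rad

θ(24/5) = -252459/62500000 rad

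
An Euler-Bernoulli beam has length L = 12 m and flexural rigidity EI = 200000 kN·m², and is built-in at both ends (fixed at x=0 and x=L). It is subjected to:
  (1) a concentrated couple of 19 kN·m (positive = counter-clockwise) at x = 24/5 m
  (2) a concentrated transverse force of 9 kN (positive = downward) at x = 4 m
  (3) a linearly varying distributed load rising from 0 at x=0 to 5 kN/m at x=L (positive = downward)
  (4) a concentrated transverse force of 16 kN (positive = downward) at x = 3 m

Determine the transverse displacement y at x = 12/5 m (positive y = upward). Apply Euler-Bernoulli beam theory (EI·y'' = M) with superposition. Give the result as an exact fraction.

Load 1 — applied couple M₀=19 kN·m at a=24/5 m (b=L-a=36/5):
  y_1 = (R_Ax³/6 - M_Ax²/2)/EI  [x≤a] with R_A=57/25, M_A=57/25 = ((57/25)·(12/5)³/6 - (57/25)·(12/5)²/2)/200000 = -513/78125000 m
Load 2 — point force P=9 kN at a=4 m (b=L-a=8):
  y_2 = -Pb²x²(3aL-(3a+b)x)/(6L³EI)  [x≤a] = -9·8²·(12/5)²·(3·4·12-(3·4+8)·(12/5))/(6·12³·200000) = -12/78125 m
Load 3 — triangular load w₀=5 kN/m (0→w₀ over full span):
  y_3 = -w₀x²(L-x)²(x+2L)/(120LEI) = -5·(12/5)²·(12-(12/5))²·((12/5)+2·12)/(120·12·200000) = -2376/9765625 m
Load 4 — point force P=16 kN at a=3 m (b=L-a=9):
  y_4 = -Pb²x²(3aL-(3a+b)x)/(6L³EI)  [x≤a] = -16·9²·(12/5)²·(3·3·12-(3·3+9)·(12/5))/(6·12³·200000) = -729/3125000 m
Superposition: y = Σ y_i = -24873/39062500 m ≈ -0.000637 m

y(12/5) = -24873/39062500 m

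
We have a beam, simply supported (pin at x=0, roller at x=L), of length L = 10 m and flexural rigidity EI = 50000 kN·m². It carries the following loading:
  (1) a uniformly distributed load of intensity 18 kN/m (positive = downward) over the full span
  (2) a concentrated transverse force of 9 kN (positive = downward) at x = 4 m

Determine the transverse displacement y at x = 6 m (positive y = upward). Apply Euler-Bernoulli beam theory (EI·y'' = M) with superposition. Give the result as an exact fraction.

y(6) = -1497/31250 m

Load 1 — uniform load w=18 kN/m over full span:
  y_1 = -wx(L³-2Lx²+x³)/(24EI) = -18·6·(10³-2·10·6²+6³)/(24·50000) = -279/6250 m
Load 2 — point force P=9 kN at a=4 m (b=L-a=6):
  y_2 = -Pa(L-x)(2Lx-a²-x²)/(6LEI)  [x>a] = -9·4·(10-6)·(2·10·6-4²-6²)/(6·10·50000) = -51/15625 m
Superposition: y = Σ y_i = -1497/31250 m ≈ -0.047904 m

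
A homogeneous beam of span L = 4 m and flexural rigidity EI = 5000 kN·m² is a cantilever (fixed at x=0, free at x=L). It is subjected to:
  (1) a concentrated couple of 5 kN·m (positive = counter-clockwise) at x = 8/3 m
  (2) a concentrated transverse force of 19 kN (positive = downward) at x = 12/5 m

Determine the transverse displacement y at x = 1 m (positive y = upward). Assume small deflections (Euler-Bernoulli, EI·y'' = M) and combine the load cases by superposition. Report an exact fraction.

Load 1 — applied couple M₀=5 kN·m at a=8/3 m (b=L-a=4/3):
  y_1 = M₀x²/(2EI)  [x≤a] = 5·1²/(2·5000) = 1/2000 m
Load 2 — point force P=19 kN at a=12/5 m (b=L-a=8/5):
  y_2 = -Px²(3a-x)/(6EI)  [x≤a] = -19·1²·(3·(12/5)-1)/(6·5000) = -589/150000 m
Superposition: y = Σ y_i = -257/75000 m ≈ -0.003427 m

y(1) = -257/75000 m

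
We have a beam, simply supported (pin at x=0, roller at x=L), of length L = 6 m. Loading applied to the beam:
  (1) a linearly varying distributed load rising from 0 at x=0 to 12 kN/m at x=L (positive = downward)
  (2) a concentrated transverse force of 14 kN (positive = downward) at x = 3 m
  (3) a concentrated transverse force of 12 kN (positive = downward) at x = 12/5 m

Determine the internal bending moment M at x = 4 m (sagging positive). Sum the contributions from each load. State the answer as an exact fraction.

Load 1 — triangular load w₀=12 kN/m (0→w₀ over full span):
  M_1 = w₀Lx/6 - w₀x³/(6L) = 12·6·4/6 - 12·4³/(6·6) = 80/3 kN·m
Load 2 — point force P=14 kN at a=3 m (b=L-a=3):
  M_2 = Pa(L-x)/L  [x>a] = 14·3·(6-4)/6 = 14 kN·m
Load 3 — point force P=12 kN at a=12/5 m (b=L-a=18/5):
  M_3 = Pa(L-x)/L  [x>a] = 12·(12/5)·(6-4)/6 = 48/5 kN·m
Superposition: M = Σ M_i = 754/15 kN·m ≈ 50.266667 kN·m

M(4) = 754/15 kN·m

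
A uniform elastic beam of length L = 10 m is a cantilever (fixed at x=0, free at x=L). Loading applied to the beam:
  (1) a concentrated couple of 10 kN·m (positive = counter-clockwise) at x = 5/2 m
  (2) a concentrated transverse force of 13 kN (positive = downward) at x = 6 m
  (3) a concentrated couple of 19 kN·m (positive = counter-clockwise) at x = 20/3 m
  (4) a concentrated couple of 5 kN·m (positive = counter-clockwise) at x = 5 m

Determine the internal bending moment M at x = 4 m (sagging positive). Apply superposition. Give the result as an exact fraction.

M(4) = -2 kN·m

Load 1 — applied couple M₀=10 kN·m at a=5/2 m (b=L-a=15/2):
  M_1 = 0  [x>a] = 0 kN·m
Load 2 — point force P=13 kN at a=6 m (b=L-a=4):
  M_2 = -P(a-x)  [x≤a] = -13·(6-4) = -26 kN·m
Load 3 — applied couple M₀=19 kN·m at a=20/3 m (b=L-a=10/3):
  M_3 = M₀  [x≤a] = 19 = 19 kN·m
Load 4 — applied couple M₀=5 kN·m at a=5 m (b=L-a=5):
  M_4 = M₀  [x≤a] = 5 = 5 kN·m
Superposition: M = Σ M_i = -2 kN·m ≈ -2.000000 kN·m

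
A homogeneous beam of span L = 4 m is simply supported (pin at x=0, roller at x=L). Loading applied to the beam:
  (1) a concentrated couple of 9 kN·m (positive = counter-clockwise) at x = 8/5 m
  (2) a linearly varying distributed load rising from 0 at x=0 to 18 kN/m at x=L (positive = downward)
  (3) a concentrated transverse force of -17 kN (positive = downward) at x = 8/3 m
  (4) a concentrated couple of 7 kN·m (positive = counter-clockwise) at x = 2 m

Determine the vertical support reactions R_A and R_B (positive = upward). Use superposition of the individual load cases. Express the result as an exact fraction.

R_A = 31/3 kN, R_B = 26/3 kN

Load 1 — applied couple M₀=9 kN·m at a=8/5 m (b=L-a=12/5):
  R_A = M₀/L = 9/4 kN
  R_B = -M₀/L = -9/4 kN
Load 2 — triangular load w₀=18 kN/m (0→w₀ over full span):
  R_A = w₀L/6 = 18·4/6 = 12 kN
  R_B = w₀L/3 = 18·4/3 = 24 kN
Load 3 — point force P=-17 kN at a=8/3 m (b=L-a=4/3):
  R_A = Pb/L = (-17)·(4/3)/4 = -17/3 kN
  R_B = Pa/L = (-17)·(8/3)/4 = -34/3 kN
Load 4 — applied couple M₀=7 kN·m at a=2 m (b=L-a=2):
  R_A = M₀/L = 7/4 kN
  R_B = -M₀/L = -7/4 kN
Superposition: R_A = 31/3 kN, R_B = 26/3 kN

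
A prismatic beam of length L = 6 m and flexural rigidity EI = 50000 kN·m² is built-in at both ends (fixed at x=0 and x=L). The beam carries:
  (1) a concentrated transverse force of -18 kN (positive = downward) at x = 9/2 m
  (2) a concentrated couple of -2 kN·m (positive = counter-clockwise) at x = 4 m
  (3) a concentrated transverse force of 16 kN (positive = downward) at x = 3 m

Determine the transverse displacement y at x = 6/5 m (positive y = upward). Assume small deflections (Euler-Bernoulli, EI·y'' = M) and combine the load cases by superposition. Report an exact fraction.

Load 1 — point force P=-18 kN at a=9/2 m (b=L-a=3/2):
  y_1 = -Pb²x²(3aL-(3a+b)x)/(6L³EI)  [x≤a] = -(-18)·(3/2)²·(6/5)²·(3·(9/2)·6-(3·(9/2)+(3/2))·(6/5))/(6·6³·50000) = 567/10000000 m
Load 2 — applied couple M₀=-2 kN·m at a=4 m (b=L-a=2):
  y_2 = (R_Ax³/6 - M_Ax²/2)/EI  [x≤a] with R_A=-4/9, M_A=-2/3 = ((-4/9)·(6/5)³/6 - (-2/3)·(6/5)²/2)/50000 = 11/1562500 m
Load 3 — point force P=16 kN at a=3 m (b=L-a=3):
  y_3 = -Pb²x²(3aL-(3a+b)x)/(6L³EI)  [x≤a] = -16·3²·(6/5)²·(3·3·6-(3·3+3)·(6/5))/(6·6³·50000) = -99/781250 m
Superposition: y = Σ y_i = -3149/50000000 m ≈ -0.000063 m

y(6/5) = -3149/50000000 m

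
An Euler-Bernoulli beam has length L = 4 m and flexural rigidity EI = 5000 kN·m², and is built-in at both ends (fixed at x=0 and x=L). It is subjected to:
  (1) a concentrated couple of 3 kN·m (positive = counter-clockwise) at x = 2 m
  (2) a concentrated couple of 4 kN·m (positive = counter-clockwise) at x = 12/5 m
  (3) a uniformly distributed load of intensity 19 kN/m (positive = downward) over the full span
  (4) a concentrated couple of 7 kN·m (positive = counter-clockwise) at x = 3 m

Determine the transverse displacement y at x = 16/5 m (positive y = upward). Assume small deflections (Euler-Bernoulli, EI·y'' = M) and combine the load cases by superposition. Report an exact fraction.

y(16/5) = -105029/93750000 m

Load 1 — applied couple M₀=3 kN·m at a=2 m (b=L-a=2):
  y_1 = (R_Ax³/6 - M_Ax²/2 - M₀(x-a)²/2)/EI  [x>a] with R_A=9/8, M_A=3/4 = ((9/8)·(16/5)³/6 - (3/4)·(16/5)²/2 - 3·((16/5)-2)²/2)/5000 = 9/312500 m
Load 2 — applied couple M₀=4 kN·m at a=12/5 m (b=L-a=8/5):
  y_2 = (R_Ax³/6 - M_Ax²/2 - M₀(x-a)²/2)/EI  [x>a] with R_A=36/25, M_A=32/25 = ((36/25)·(16/5)³/6 - (32/25)·(16/5)²/2 - 4·((16/5)-(12/5))²/2)/5000 = 12/1953125 m
Load 3 — uniform load w=19 kN/m over full span:
  y_3 = -wx²(L-x)²/(24EI) = -19·(16/5)²·(4-(16/5))²/(24·5000) = -1216/1171875 m
Load 4 — applied couple M₀=7 kN·m at a=3 m (b=L-a=1):
  y_4 = (R_Ax³/6 - M_Ax²/2 - M₀(x-a)²/2)/EI  [x>a] with R_A=63/32, M_A=35/16 = ((63/32)·(16/5)³/6 - (35/16)·(16/5)²/2 - 7·((16/5)-3)²/2)/5000 = -147/1250000 m
Superposition: y = Σ y_i = -105029/93750000 m ≈ -0.001120 m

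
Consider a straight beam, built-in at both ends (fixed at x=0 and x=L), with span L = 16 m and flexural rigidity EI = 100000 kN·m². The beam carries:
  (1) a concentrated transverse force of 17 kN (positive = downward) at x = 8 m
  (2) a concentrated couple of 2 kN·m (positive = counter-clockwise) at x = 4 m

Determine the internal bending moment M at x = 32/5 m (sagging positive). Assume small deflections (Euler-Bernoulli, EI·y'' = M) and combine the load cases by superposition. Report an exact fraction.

Load 1 — point force P=17 kN at a=8 m (b=L-a=8):
  M_1 = Pb²(3a+b)x/L³ - Pab²/L²  [x≤a] = 17·8²·(3·8+8)·(32/5)/16³ - 17·8·8²/16² = 102/5 kN·m
Load 2 — applied couple M₀=2 kN·m at a=4 m (b=L-a=12):
  M_2 = R_Ax - M_A - M₀  [x>a] with R_A=9/64, M_A=-3/8 = (9/64)·(32/5) - (-3/8) - 2 = -29/40 kN·m
Superposition: M = Σ M_i = 787/40 kN·m ≈ 19.675000 kN·m

M(32/5) = 787/40 kN·m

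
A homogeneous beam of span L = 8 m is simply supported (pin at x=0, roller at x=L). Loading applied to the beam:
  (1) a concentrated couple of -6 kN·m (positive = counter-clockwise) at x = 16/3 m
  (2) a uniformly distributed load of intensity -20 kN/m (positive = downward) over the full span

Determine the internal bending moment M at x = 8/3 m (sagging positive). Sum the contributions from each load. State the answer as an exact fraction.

M(8/3) = -1298/9 kN·m

Load 1 — applied couple M₀=-6 kN·m at a=16/3 m (b=L-a=8/3):
  M_1 = M₀x/L  [x≤a] = (-6)·(8/3)/8 = -2 kN·m
Load 2 — uniform load w=-20 kN/m over full span:
  M_2 = wx(L-x)/2 = (-20)·(8/3)·(8-(8/3))/2 = -1280/9 kN·m
Superposition: M = Σ M_i = -1298/9 kN·m ≈ -144.222222 kN·m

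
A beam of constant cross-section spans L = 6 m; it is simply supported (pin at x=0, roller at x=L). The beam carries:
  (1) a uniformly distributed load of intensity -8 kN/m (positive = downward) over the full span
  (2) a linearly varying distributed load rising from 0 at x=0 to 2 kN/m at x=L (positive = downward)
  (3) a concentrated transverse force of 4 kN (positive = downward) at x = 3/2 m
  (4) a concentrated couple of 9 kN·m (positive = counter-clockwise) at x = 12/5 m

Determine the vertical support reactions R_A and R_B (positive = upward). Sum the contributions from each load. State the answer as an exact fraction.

Load 1 — uniform load w=-8 kN/m over full span:
  R_A = wL/2 = (-8)·6/2 = -24 kN
  R_B = wL/2 = (-8)·6/2 = -24 kN
Load 2 — triangular load w₀=2 kN/m (0→w₀ over full span):
  R_A = w₀L/6 = 2·6/6 = 2 kN
  R_B = w₀L/3 = 2·6/3 = 4 kN
Load 3 — point force P=4 kN at a=3/2 m (b=L-a=9/2):
  R_A = Pb/L = 4·(9/2)/6 = 3 kN
  R_B = Pa/L = 4·(3/2)/6 = 1 kN
Load 4 — applied couple M₀=9 kN·m at a=12/5 m (b=L-a=18/5):
  R_A = M₀/L = 9/6 = 3/2 kN
  R_B = -M₀/L = -9/6 = -3/2 kN
Superposition: R_A = -35/2 kN, R_B = -41/2 kN

R_A = -35/2 kN, R_B = -41/2 kN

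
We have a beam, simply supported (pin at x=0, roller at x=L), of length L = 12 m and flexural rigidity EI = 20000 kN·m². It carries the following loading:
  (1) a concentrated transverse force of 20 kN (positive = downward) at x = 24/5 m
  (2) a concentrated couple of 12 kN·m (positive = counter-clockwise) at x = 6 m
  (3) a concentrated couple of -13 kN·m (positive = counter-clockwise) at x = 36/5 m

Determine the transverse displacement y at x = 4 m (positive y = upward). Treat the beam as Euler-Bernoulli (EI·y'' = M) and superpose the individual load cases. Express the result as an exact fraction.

Load 1 — point force P=20 kN at a=24/5 m (b=L-a=36/5):
  y_1 = -Pbx(L²-b²-x²)/(6LEI)  [x≤a] = -20·(36/5)·4·(12²-(36/5)²-4²)/(6·12·20000) = -476/15625 m
Load 2 — applied couple M₀=12 kN·m at a=6 m (b=L-a=6):
  y_2 = (M₀x³/(6L)+C₁x)/EI  [x≤a] with C₁=M₀(3b²-L²)/(6L)=-6 = (12·4³/(6·12)+(-6)·4)/20000 = -1/1500 m
Load 3 — applied couple M₀=-13 kN·m at a=36/5 m (b=L-a=24/5):
  y_3 = (M₀x³/(6L)+C₁x)/EI  [x≤a] with C₁=M₀(3b²-L²)/(6L)=338/25 = ((-13)·4³/(6·12)+(338/25)·4)/20000 = 299/140625 m
Superposition: y = Σ y_i = -3263/112500 m ≈ -0.029004 m

y(4) = -3263/112500 m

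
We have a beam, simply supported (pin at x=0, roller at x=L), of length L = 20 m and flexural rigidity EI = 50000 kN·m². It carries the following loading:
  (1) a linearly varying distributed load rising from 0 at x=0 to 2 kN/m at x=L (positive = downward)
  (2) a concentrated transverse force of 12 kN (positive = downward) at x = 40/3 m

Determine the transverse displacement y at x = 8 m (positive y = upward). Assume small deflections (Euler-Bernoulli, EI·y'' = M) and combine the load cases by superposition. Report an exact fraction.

y(8) = -147752/2109375 m

Load 1 — triangular load w₀=2 kN/m (0→w₀ over full span):
  y_1 = -w₀x(7L⁴-10L²x²+3x⁴)/(360LEI) = -2·8·(7·20⁴-10·20²·8²+3·8⁴)/(360·20·50000) = -9128/234375 m
Load 2 — point force P=12 kN at a=40/3 m (b=L-a=20/3):
  y_2 = -Pbx(L²-b²-x²)/(6LEI)  [x≤a] = -12·(20/3)·8·(20²-(20/3)²-8²)/(6·20·50000) = -2624/84375 m
Superposition: y = Σ y_i = -147752/2109375 m ≈ -0.070045 m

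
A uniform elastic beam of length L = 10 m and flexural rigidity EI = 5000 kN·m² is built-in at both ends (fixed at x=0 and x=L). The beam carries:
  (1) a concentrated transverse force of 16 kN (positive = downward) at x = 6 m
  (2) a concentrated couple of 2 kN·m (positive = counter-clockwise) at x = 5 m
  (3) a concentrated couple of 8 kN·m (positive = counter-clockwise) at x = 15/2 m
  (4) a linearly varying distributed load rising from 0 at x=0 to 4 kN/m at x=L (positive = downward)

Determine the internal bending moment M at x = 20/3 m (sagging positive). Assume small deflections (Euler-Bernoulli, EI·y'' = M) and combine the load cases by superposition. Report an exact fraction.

Load 1 — point force P=16 kN at a=6 m (b=L-a=4):
  M_1 = Pa²(a+3b)(L-x)/L³ - Pa²b/L²  [x>a] = 16·6²·(6+3·4)·(10-(20/3))/10³ - 16·6²·4/10² = 288/25 kN·m
Load 2 — applied couple M₀=2 kN·m at a=5 m (b=L-a=5):
  M_2 = R_Ax - M_A - M₀  [x>a] with R_A=3/10, M_A=1/2 = (3/10)·(20/3) - (1/2) - 2 = -1/2 kN·m
Load 3 — applied couple M₀=8 kN·m at a=15/2 m (b=L-a=5/2):
  M_3 = R_Ax - M_A  [x≤a] with R_A=9/10, M_A=5/2 = (9/10)·(20/3) - (5/2) = 7/2 kN·m
Load 4 — triangular load w₀=4 kN/m (0→w₀ over full span):
  M_4 = 3w₀Lx/20 - w₀L²/30 - w₀x³/(6L) = 3·4·10·(20/3)/20 - 4·10²/30 - 4·(20/3)³/(6·10) = 560/81 kN·m
Superposition: M = Σ M_i = 43403/2025 kN·m ≈ 21.433580 kN·m

M(20/3) = 43403/2025 kN·m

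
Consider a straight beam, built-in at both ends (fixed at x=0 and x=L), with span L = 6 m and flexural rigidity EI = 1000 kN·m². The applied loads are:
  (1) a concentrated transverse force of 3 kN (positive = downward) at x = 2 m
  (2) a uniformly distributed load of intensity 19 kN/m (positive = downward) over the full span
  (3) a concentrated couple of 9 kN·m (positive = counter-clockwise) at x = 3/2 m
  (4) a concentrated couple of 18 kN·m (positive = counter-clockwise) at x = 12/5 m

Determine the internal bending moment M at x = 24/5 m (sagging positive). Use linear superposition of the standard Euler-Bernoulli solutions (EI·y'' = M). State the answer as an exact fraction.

M(24/5) = -2633/2000 kN·m

Load 1 — point force P=3 kN at a=2 m (b=L-a=4):
  M_1 = Pa²(a+3b)(L-x)/L³ - Pa²b/L²  [x>a] = 3·2²·(2+3·4)·(6-(24/5))/6³ - 3·2²·4/6² = -2/5 kN·m
Load 2 — uniform load w=19 kN/m over full span:
  M_2 = wLx/2 - wL²/12 - wx²/2 = 19·6·(24/5)/2 - 19·6²/12 - 19·(24/5)²/2 = -57/25 kN·m
Load 3 — applied couple M₀=9 kN·m at a=3/2 m (b=L-a=9/2):
  M_3 = R_Ax - M_A - M₀  [x>a] with R_A=27/16, M_A=-27/16 = (27/16)·(24/5) - (-27/16) - 9 = 63/80 kN·m
Load 4 — applied couple M₀=18 kN·m at a=12/5 m (b=L-a=18/5):
  M_4 = R_Ax - M_A - M₀  [x>a] with R_A=108/25, M_A=54/25 = (108/25)·(24/5) - (54/25) - 18 = 72/125 kN·m
Superposition: M = Σ M_i = -2633/2000 kN·m ≈ -1.316500 kN·m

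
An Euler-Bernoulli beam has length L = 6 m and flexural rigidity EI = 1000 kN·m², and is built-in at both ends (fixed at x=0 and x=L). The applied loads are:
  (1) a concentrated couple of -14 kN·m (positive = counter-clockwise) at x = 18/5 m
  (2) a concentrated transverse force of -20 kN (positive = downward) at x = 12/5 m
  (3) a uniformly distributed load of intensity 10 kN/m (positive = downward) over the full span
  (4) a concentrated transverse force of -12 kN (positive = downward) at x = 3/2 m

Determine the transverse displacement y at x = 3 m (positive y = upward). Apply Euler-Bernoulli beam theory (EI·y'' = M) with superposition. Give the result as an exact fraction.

Load 1 — applied couple M₀=-14 kN·m at a=18/5 m (b=L-a=12/5):
  y_1 = (R_Ax³/6 - M_Ax²/2)/EI  [x≤a] with R_A=-84/25, M_A=-112/25 = ((-84/25)·3³/6 - (-112/25)·3²/2)/1000 = 63/12500 m
Load 2 — point force P=-20 kN at a=12/5 m (b=L-a=18/5):
  y_2 = -Pa²(L-x)²(3bL-(3b+a)(L-x))/(6L³EI)  [x>a] = -(-20)·(12/5)²·(6-3)²·(3·(18/5)·6-(3·(18/5)+(12/5))·(6-3))/(6·6³·1000) = 63/3125 m
Load 3 — uniform load w=10 kN/m over full span:
  y_3 = -wx²(L-x)²/(24EI) = -10·3²·(6-3)²/(24·1000) = -27/800 m
Load 4 — point force P=-12 kN at a=3/2 m (b=L-a=9/2):
  y_4 = -Pa²(L-x)²(3bL-(3b+a)(L-x))/(6L³EI)  [x>a] = -(-12)·(3/2)²·(6-3)²·(3·(9/2)·6-(3·(9/2)+(3/2))·(6-3))/(6·6³·1000) = 27/4000 m
Superposition: y = Σ y_i = -9/5000 m ≈ -0.001800 m

y(3) = -9/5000 m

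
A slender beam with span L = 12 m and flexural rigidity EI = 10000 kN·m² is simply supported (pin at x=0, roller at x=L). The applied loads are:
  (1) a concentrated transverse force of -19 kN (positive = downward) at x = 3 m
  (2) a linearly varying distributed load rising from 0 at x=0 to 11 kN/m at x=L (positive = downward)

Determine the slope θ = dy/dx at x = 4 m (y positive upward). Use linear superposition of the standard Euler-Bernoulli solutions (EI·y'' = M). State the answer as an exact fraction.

θ(4) = -56971/3600000 rad

Load 1 — point force P=-19 kN at a=3 m (b=L-a=9):
  θ_1 = -Pa(2L²-6Lx+3x²+a²)/(6LEI)  [x>a] = -(-19)·3·(2·12²-6·12·4+3·4²+3²)/(6·12·10000) = 361/80000 rad
Load 2 — triangular load w₀=11 kN/m (0→w₀ over full span):
  θ_2 = -w₀(7L⁴-30L²x²+15x⁴)/(360LEI) = -11·(7·12⁴-30·12²·4²+15·4⁴)/(360·12·10000) = -572/28125 rad
Superposition: θ = Σ θ_i = -56971/3600000 rad ≈ -0.015825 rad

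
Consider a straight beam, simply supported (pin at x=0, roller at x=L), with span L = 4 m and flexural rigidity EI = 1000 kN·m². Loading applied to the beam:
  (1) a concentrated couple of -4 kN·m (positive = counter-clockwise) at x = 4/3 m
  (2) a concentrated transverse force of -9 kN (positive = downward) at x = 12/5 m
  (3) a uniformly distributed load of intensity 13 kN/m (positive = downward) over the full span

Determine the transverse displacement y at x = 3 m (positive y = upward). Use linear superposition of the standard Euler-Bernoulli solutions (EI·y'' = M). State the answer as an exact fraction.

Load 1 — applied couple M₀=-4 kN·m at a=4/3 m (b=L-a=8/3):
  y_1 = (M₀x³/(6L)-M₀(x-a)²/2+C₁x)/EI  [x>a] with C₁=M₀(3b²-L²)/(6L)=-8/9 = ((-4)·3³/(6·4)-(-4)·(3-(4/3))²/2+(-8/9)·3)/1000 = -29/18000 m
Load 2 — point force P=-9 kN at a=12/5 m (b=L-a=8/5):
  y_2 = -Pa(L-x)(2Lx-a²-x²)/(6LEI)  [x>a] = -(-9)·(12/5)·(4-3)·(2·4·3-(12/5)²-3²)/(6·4·1000) = 2079/250000 m
Load 3 — uniform load w=13 kN/m over full span:
  y_3 = -wx(L³-2Lx²+x³)/(24EI) = -13·3·(4³-2·4·3²+3³)/(24·1000) = -247/8000 m
Superposition: y = Σ y_i = -217531/9000000 m ≈ -0.024170 m

y(3) = -217531/9000000 m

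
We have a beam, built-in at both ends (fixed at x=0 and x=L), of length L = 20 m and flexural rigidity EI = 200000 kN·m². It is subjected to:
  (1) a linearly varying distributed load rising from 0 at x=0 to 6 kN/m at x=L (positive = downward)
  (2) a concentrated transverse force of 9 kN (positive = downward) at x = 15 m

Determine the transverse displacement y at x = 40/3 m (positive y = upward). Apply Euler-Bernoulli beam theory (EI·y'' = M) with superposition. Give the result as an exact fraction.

y(40/3) = -1213/194400 m

Load 1 — triangular load w₀=6 kN/m (0→w₀ over full span):
  y_1 = -w₀x²(L-x)²(x+2L)/(120LEI) = -6·(40/3)²·(20-(40/3))²·((40/3)+2·20)/(120·20·200000) = -32/6075 m
Load 2 — point force P=9 kN at a=15 m (b=L-a=5):
  y_2 = -Pb²x²(3aL-(3a+b)x)/(6L³EI)  [x≤a] = -9·5²·(40/3)²·(3·15·20-(3·15+5)·(40/3))/(6·20³·200000) = -7/7200 m
Superposition: y = Σ y_i = -1213/194400 m ≈ -0.006240 m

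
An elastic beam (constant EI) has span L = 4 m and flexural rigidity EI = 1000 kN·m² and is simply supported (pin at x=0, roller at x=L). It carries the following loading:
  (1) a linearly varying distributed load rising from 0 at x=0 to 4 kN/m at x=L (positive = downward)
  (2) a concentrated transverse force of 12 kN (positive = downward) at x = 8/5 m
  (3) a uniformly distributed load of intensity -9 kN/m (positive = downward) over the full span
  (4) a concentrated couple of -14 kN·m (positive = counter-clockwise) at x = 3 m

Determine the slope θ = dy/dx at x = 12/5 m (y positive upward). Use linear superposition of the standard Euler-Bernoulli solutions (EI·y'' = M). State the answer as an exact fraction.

θ(12/5) = -82639/22500000 rad

Load 1 — triangular load w₀=4 kN/m (0→w₀ over full span):
  θ_1 = -w₀(7L⁴-30L²x²+15x⁴)/(360LEI) = -4·(7·4⁴-30·4²·(12/5)²+15·(12/5)⁴)/(360·4·1000) = 928/703125 rad
Load 2 — point force P=12 kN at a=8/5 m (b=L-a=12/5):
  θ_2 = -Pa(2L²-6Lx+3x²+a²)/(6LEI)  [x>a] = -12·(8/5)·(2·4²-6·4·(12/5)+3·(12/5)²+(8/5)²)/(6·4·1000) = 72/15625 rad
Load 3 — uniform load w=-9 kN/m over full span:
  θ_3 = -w(L³-6Lx²+4x³)/(24EI) = -(-9)·(4³-6·4·(12/5)²+4·(12/5)³)/(24·1000) = -111/15625 rad
Load 4 — applied couple M₀=-14 kN·m at a=3 m (b=L-a=1):
  θ_4 = (M₀x²/(2L)+C₁)/EI  [x≤a] with C₁=M₀(3b²-L²)/(6L)=91/12 = ((-14)·(12/5)²/(2·4)+(91/12))/1000 = -749/300000 rad
Superposition: θ = Σ θ_i = -82639/22500000 rad ≈ -0.003673 rad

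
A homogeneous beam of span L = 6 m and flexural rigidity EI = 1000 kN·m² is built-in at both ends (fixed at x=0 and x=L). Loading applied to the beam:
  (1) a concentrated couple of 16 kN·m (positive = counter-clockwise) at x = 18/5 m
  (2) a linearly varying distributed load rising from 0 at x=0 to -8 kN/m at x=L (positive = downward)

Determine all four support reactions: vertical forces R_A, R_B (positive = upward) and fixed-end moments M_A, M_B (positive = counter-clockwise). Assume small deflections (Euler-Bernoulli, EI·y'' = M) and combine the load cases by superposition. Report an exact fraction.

R_A = -84/25 kN, M_A = -112/25 kN·m, R_B = -516/25 kN, M_B = 408/25 kN·m

Load 1 — applied couple M₀=16 kN·m at a=18/5 m (b=L-a=12/5):
  R_A = 6M₀ab/L³ = 6·16·(18/5)·(12/5)/6³ = 96/25 kN
  M_A = M₀b(2a-b)/L² = 16·(12/5)·(2·(18/5)-(12/5))/6² = 128/25 kN·m
  R_B = -6M₀ab/L³ = -6·16·(18/5)·(12/5)/6³ = -96/25 kN
  M_B = M₀a(2b-a)/L² = 16·(18/5)·(2·(12/5)-(18/5))/6² = 48/25 kN·m
Load 2 — triangular load w₀=-8 kN/m (0→w₀ over full span):
  R_A = 3w₀L/20 = 3·(-8)·6/20 = -36/5 kN
  M_A = w₀L²/30 = (-8)·6²/30 = -48/5 kN·m
  R_B = 7w₀L/20 = 7·(-8)·6/20 = -84/5 kN
  M_B = -w₀L²/20 = -(-8)·6²/20 = 72/5 kN·m
Superposition: R_A = -84/25 kN, M_A = -112/25 kN·m, R_B = -516/25 kN, M_B = 408/25 kN·m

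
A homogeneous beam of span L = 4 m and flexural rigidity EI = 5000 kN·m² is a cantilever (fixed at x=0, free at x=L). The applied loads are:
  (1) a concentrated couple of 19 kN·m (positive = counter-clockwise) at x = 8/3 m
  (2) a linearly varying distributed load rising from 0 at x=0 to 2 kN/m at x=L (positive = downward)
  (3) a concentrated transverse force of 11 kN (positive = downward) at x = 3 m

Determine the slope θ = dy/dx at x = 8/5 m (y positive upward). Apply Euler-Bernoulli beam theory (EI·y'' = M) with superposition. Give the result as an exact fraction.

Load 1 — applied couple M₀=19 kN·m at a=8/3 m (b=L-a=4/3):
  θ_1 = M₀x/EI  [x≤a] = 19·(8/5)/5000 = 19/3125 rad
Load 2 — triangular load w₀=2 kN/m (0→w₀ over full span):
  θ_2 = (w₀Lx²/4-w₀L²x/3-w₀x⁴/(24L))/EI = (2·4·(8/5)²/4-2·4²·(8/5)/3-2·(8/5)⁴/(24·4))/5000 = -944/390625 rad
Load 3 — point force P=11 kN at a=3 m (b=L-a=1):
  θ_3 = -Px(2a-x)/(2EI)  [x≤a] = -11·(8/5)·(2·3-(8/5))/(2·5000) = -121/15625 rad
Superposition: θ = Σ θ_i = -1594/390625 rad ≈ -0.004081 rad

θ(8/5) = -1594/390625 rad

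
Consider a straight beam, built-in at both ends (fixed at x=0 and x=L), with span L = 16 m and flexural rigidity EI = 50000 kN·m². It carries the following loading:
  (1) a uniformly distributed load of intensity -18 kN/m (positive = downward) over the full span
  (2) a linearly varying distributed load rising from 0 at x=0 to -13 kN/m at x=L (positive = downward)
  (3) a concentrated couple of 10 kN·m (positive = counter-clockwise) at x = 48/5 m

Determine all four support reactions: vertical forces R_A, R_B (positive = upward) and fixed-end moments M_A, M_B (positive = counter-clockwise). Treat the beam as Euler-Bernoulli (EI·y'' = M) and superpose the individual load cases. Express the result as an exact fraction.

R_A = -1743/10 kN, M_A = -7376/15 kN·m, R_B = -2177/10 kN, M_B = 2758/5 kN·m

Load 1 — uniform load w=-18 kN/m over full span:
  R_A = wL/2 = (-18)·16/2 = -144 kN
  M_A = wL²/12 = (-18)·16²/12 = -384 kN·m
  R_B = wL/2 = (-18)·16/2 = -144 kN
  M_B = -wL²/12 = -(-18)·16²/12 = 384 kN·m
Load 2 — triangular load w₀=-13 kN/m (0→w₀ over full span):
  R_A = 3w₀L/20 = 3·(-13)·16/20 = -156/5 kN
  M_A = w₀L²/30 = (-13)·16²/30 = -1664/15 kN·m
  R_B = 7w₀L/20 = 7·(-13)·16/20 = -364/5 kN
  M_B = -w₀L²/20 = -(-13)·16²/20 = 832/5 kN·m
Load 3 — applied couple M₀=10 kN·m at a=48/5 m (b=L-a=32/5):
  R_A = 6M₀ab/L³ = 6·10·(48/5)·(32/5)/16³ = 9/10 kN
  M_A = M₀b(2a-b)/L² = 10·(32/5)·(2·(48/5)-(32/5))/16² = 16/5 kN·m
  R_B = -6M₀ab/L³ = -6·10·(48/5)·(32/5)/16³ = -9/10 kN
  M_B = M₀a(2b-a)/L² = 10·(48/5)·(2·(32/5)-(48/5))/16² = 6/5 kN·m
Superposition: R_A = -1743/10 kN, M_A = -7376/15 kN·m, R_B = -2177/10 kN, M_B = 2758/5 kN·m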